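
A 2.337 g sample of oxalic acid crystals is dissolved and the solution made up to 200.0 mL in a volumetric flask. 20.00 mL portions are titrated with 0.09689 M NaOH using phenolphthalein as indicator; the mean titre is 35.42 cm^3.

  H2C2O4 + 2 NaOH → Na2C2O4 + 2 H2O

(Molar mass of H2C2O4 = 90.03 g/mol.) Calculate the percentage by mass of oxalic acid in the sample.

n(NaOH) per titration = 0.03542 × 0.09689 = 3.432 × 10^-3 mol
From the 1:2 ratio, n(H2C2O4) in each aliquot = 1/2 × 3.432 × 10^-3 = 1.716 × 10^-3 mol
n(H2C2O4) in the whole flask = 1.716 × 10^-3 × 200.0/20.00 = 0.01716 mol
mass of H2C2O4 = 0.01716 × 90.03 = 1.545 g
% H2C2O4 = 1.545 / 2.337 × 100 = 66.10 %

66.10 %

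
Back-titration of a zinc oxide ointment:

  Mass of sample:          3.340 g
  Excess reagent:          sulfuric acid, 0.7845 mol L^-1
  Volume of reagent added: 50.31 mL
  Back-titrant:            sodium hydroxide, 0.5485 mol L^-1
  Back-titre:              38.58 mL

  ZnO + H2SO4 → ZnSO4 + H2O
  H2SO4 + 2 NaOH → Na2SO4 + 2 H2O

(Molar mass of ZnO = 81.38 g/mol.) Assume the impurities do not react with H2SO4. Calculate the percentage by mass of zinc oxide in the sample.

70.39 %

n(H2SO4) added = 0.05031 × 0.7845 = 0.03947 mol
n(NaOH) used in back-titration = 0.03858 × 0.5485 = 0.02116 mol
From the 1:2 ratio, n(H2SO4) left over = 1/2 × 0.02116 = 0.01058 mol
n(H2SO4) consumed by analyte = 0.03947 − 0.01058 = 0.02889 mol
n(ZnO) = 0.02889 mol (1:1 ratio)
mass of ZnO = 0.02889 × 81.38 = 2.351 g
% ZnO = 2.351 / 3.340 × 100 = 70.39 %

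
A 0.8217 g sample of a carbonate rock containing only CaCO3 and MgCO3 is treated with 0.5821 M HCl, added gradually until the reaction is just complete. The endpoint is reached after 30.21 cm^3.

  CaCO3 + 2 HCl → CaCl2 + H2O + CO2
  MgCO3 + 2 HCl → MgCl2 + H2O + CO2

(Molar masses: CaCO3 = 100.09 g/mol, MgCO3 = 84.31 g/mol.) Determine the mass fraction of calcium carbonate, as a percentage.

62.06 %

n(HCl) = 0.03021 × 0.5821 = 0.01759 mol
Let x = n(CaCO3), y = n(MgCO3).
Titrant: 2x + 2y = 0.01759;  mass: 100.09x + 84.31y = 0.8217
Solving, x = 5.095 × 10^-3 mol, y = 3.698 × 10^-3 mol
mass of CaCO3 = 5.095 × 10^-3 × 100.09 = 0.5099 g
% CaCO3 = 0.5099 / 0.8217 × 100 = 62.06 %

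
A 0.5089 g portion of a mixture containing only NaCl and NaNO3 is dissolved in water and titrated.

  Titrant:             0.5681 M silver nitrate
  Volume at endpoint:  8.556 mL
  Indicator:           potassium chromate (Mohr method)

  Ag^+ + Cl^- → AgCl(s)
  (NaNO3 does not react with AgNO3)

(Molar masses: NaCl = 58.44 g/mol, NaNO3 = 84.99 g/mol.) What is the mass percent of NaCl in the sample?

55.82 %

n(AgNO3) = 0.008556 × 0.5681 = 4.861 × 10^-3 mol
Let x = n(NaCl), y = n(NaNO3).
Titrant: 1x = 4.861 × 10^-3;  mass: 58.44x + 84.99y = 0.5089
Solving, x = 4.861 × 10^-3 mol, y = 2.646 × 10^-3 mol
mass of NaCl = 4.861 × 10^-3 × 58.44 = 0.2841 g
% NaCl = 0.2841 / 0.5089 × 100 = 55.82 %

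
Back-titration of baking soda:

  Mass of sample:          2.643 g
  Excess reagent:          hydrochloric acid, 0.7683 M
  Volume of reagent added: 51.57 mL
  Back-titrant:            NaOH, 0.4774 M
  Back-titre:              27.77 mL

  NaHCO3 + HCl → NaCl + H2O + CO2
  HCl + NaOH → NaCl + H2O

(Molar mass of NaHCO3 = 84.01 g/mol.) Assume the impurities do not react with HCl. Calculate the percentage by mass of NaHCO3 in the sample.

n(HCl) added = 0.05157 × 0.7683 = 0.03962 mol
n(NaOH) used in back-titration = 0.02777 × 0.4774 = 0.01326 mol
n(HCl) left over = 0.01326 mol (1:1 ratio)
n(HCl) consumed by analyte = 0.03962 − 0.01326 = 0.02636 mol
n(NaHCO3) = 0.02636 mol (1:1 ratio)
mass of NaHCO3 = 0.02636 × 84.01 = 2.215 g
% NaHCO3 = 2.215 / 2.643 × 100 = 83.80 %

83.80 %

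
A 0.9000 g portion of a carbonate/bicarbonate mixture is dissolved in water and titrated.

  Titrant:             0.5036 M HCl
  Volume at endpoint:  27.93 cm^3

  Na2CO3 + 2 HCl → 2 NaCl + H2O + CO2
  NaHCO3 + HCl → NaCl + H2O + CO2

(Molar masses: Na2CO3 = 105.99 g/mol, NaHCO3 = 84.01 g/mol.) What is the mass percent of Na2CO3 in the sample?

53.47 %

n(HCl) = 0.02793 × 0.5036 = 0.01407 mol
Let x = n(Na2CO3), y = n(NaHCO3).
Titrant: 2x + 1y = 0.01407;  mass: 105.99x + 84.01y = 0.9000
Solving, x = 4.540 × 10^-3 mol, y = 4.985 × 10^-3 mol
mass of Na2CO3 = 4.540 × 10^-3 × 105.99 = 0.4812 g
% Na2CO3 = 0.4812 / 0.9000 × 100 = 53.47 %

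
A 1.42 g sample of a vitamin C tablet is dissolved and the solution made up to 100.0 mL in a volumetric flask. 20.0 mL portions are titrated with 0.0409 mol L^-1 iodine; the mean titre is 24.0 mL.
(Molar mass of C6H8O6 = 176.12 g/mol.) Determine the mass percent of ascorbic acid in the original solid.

60.9 %

C6H8O6 + I2 → C6H6O6 + 2 HI
n(I2) per titration = 0.0240 × 0.0409 = 9.82 × 10^-4 mol
n(C6H8O6) in each aliquot = 9.82 × 10^-4 mol (1:1 ratio)
n(C6H8O6) in the whole flask = 9.82 × 10^-4 × 100.0/20.0 = 4.91 × 10^-3 mol
mass of C6H8O6 = 4.91 × 10^-3 × 176.12 = 0.864 g
% C6H8O6 = 0.864 / 1.42 × 100 = 60.9 %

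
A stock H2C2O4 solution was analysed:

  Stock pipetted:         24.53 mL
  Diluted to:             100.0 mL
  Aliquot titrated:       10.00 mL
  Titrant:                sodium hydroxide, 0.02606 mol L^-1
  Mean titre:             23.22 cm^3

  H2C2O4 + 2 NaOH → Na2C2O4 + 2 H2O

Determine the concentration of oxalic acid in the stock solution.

n(NaOH) = 0.02322 × 0.02606 = 6.051 × 10^-4 mol
From the 1:2 ratio, n(H2C2O4) in the aliquot = 1/2 × 6.051 × 10^-4 = 3.026 × 10^-4 mol
[H2C2O4]_dilute = 3.026 × 10^-4 / 0.01000 = 0.03026 mol/L
Dilution factor = 100.0 / 24.53 = 4.077
[H2C2O4]_stock = 0.03026 × 4.077 = 0.1233 mol/L

0.1233 mol/L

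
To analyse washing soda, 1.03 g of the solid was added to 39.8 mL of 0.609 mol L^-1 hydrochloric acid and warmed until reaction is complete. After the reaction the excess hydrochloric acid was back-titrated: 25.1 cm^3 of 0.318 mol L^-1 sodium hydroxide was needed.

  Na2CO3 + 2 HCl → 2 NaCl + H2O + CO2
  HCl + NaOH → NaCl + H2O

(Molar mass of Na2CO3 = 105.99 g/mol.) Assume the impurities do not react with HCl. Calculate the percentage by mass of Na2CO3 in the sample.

83.6 %

n(HCl) added = 0.0398 × 0.609 = 0.0242 mol
n(NaOH) used in back-titration = 0.0251 × 0.318 = 7.98 × 10^-3 mol
n(HCl) left over = 7.98 × 10^-3 mol (1:1 ratio)
n(HCl) consumed by analyte = 0.0242 − 7.98 × 10^-3 = 0.0163 mol
From the 1:2 ratio, n(Na2CO3) = 1/2 × 0.0163 = 8.13 × 10^-3 mol
mass of Na2CO3 = 8.13 × 10^-3 × 105.99 = 0.862 g
% Na2CO3 = 0.862 / 1.03 × 100 = 83.6 %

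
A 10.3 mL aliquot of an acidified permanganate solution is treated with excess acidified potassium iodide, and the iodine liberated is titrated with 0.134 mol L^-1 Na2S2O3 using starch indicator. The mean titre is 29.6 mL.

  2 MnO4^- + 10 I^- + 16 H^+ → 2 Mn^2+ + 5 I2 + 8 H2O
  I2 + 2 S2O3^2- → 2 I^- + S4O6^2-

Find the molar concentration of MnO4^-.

0.0770 mol/L

n(S2O3^2-) = 0.0296 × 0.134 = 3.97 × 10^-3 mol
n(I2) = n(S2O3^2-)/2 = 1.98 × 10^-3 mol
From the 2:5 ratio, n(MnO4^-) in the aliquot = 2/5 × 1.98 × 10^-3 = 7.93 × 10^-4 mol
[MnO4^-] = 7.93 × 10^-4 / 0.0103 = 0.0770 mol/L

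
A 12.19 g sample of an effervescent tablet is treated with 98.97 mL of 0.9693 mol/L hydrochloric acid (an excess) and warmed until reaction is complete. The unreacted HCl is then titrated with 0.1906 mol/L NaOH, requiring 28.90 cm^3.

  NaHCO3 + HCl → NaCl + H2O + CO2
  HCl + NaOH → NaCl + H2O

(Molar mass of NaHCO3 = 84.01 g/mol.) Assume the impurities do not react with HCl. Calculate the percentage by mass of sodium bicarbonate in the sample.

n(HCl) added = 0.09897 × 0.9693 = 0.09593 mol
n(NaOH) used in back-titration = 0.02890 × 0.1906 = 5.508 × 10^-3 mol
n(HCl) left over = 5.508 × 10^-3 mol (1:1 ratio)
n(HCl) consumed by analyte = 0.09593 − 5.508 × 10^-3 = 0.09042 mol
n(NaHCO3) = 0.09042 mol (1:1 ratio)
mass of NaHCO3 = 0.09042 × 84.01 = 7.596 g
% NaHCO3 = 7.596 / 12.19 × 100 = 62.32 %

62.32 %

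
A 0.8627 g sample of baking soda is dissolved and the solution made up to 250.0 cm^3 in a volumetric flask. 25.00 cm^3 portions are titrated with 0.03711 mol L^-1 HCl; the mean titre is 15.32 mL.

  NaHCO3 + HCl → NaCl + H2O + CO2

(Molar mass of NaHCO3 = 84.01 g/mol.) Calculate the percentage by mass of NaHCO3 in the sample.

55.36 %

n(HCl) per titration = 0.01532 × 0.03711 = 5.685 × 10^-4 mol
n(NaHCO3) in each aliquot = 5.685 × 10^-4 mol (1:1 ratio)
n(NaHCO3) in the whole flask = 5.685 × 10^-4 × 250.0/25.00 = 5.685 × 10^-3 mol
mass of NaHCO3 = 5.685 × 10^-3 × 84.01 = 0.4776 g
% NaHCO3 = 0.4776 / 0.8627 × 100 = 55.36 %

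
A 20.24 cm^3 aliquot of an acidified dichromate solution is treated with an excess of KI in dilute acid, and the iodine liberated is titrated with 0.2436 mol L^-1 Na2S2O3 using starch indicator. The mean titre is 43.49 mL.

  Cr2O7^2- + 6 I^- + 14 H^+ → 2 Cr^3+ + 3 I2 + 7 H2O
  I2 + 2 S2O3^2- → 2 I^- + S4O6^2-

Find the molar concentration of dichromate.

n(S2O3^2-) = 0.04349 × 0.2436 = 0.01059 mol
n(I2) = n(S2O3^2-)/2 = 5.297 × 10^-3 mol
From the 1:3 ratio, n(Cr2O7^2-) in the aliquot = 1/3 × 5.297 × 10^-3 = 1.766 × 10^-3 mol
[Cr2O7^2-] = 1.766 × 10^-3 / 0.02024 = 0.08724 mol/L

0.08724 mol/L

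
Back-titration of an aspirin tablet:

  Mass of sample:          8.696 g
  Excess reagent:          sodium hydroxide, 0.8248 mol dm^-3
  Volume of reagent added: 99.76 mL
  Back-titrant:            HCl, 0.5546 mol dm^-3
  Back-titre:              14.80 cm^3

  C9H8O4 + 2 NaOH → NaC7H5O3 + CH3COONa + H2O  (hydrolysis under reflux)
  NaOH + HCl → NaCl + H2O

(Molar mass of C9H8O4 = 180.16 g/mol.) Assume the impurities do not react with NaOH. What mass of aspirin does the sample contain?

6.673 g

n(NaOH) added = 0.09976 × 0.8248 = 0.08228 mol
n(HCl) used in back-titration = 0.01480 × 0.5546 = 8.208 × 10^-3 mol
n(NaOH) left over = 8.208 × 10^-3 mol (1:1 ratio)
n(NaOH) consumed by analyte = 0.08228 − 8.208 × 10^-3 = 0.07407 mol
From the 1:2 ratio, n(C9H8O4) = 1/2 × 0.07407 = 0.03704 mol
mass of C9H8O4 = 0.03704 × 180.16 = 6.673 g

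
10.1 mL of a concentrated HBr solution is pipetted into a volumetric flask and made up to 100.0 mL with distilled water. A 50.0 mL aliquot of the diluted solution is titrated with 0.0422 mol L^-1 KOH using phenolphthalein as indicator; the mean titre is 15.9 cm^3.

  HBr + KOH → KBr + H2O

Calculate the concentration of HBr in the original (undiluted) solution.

0.133 mol/L

n(KOH) = 0.0159 × 0.0422 = 6.71 × 10^-4 mol
n(HBr) in the aliquot = 6.71 × 10^-4 mol (1:1 ratio)
[HBr]_dilute = 6.71 × 10^-4 / 0.0500 = 0.0134 mol/L
Dilution factor = 100.0 / 10.1 = 9.901
[HBr]_stock = 0.0134 × 9.901 = 0.133 mol/L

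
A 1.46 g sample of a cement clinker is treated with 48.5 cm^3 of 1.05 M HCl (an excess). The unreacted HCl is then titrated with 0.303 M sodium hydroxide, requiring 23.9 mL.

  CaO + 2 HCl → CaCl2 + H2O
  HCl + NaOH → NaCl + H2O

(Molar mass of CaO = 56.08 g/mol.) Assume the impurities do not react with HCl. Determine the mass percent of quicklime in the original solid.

83.9 %

n(HCl) added = 0.0485 × 1.05 = 0.0509 mol
n(NaOH) used in back-titration = 0.0239 × 0.303 = 7.24 × 10^-3 mol
n(HCl) left over = 7.24 × 10^-3 mol (1:1 ratio)
n(HCl) consumed by analyte = 0.0509 − 7.24 × 10^-3 = 0.0437 mol
From the 1:2 ratio, n(CaO) = 1/2 × 0.0437 = 0.0218 mol
mass of CaO = 0.0218 × 56.08 = 1.22 g
% CaO = 1.22 / 1.46 × 100 = 83.9 %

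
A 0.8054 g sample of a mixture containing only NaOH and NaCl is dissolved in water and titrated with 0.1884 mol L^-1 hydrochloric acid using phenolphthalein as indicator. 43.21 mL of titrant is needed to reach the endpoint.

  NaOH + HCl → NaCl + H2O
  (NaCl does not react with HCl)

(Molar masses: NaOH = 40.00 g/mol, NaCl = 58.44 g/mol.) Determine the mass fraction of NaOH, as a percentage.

40.43 %

n(HCl) = 0.04321 × 0.1884 = 8.141 × 10^-3 mol
Let x = n(NaOH), y = n(NaCl).
Titrant: 1x = 8.141 × 10^-3;  mass: 40.00x + 58.44y = 0.8054
Solving, x = 8.141 × 10^-3 mol, y = 8.210 × 10^-3 mol
mass of NaOH = 8.141 × 10^-3 × 40.00 = 0.3256 g
% NaOH = 0.3256 / 0.8054 × 100 = 40.43 %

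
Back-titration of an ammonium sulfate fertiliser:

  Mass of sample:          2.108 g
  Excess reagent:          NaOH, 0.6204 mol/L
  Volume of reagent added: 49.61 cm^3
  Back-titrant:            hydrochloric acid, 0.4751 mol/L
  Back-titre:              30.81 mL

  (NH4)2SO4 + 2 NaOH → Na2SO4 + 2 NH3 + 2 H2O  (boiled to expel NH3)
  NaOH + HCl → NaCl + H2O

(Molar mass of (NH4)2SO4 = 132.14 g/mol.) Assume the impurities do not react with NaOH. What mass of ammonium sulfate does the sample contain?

n(NaOH) added = 0.04961 × 0.6204 = 0.03078 mol
n(HCl) used in back-titration = 0.03081 × 0.4751 = 0.01464 mol
n(NaOH) left over = 0.01464 mol (1:1 ratio)
n(NaOH) consumed by analyte = 0.03078 − 0.01464 = 0.01614 mol
From the 1:2 ratio, n((NH4)2SO4) = 1/2 × 0.01614 = 8.070 × 10^-3 mol
mass of (NH4)2SO4 = 8.070 × 10^-3 × 132.14 = 1.066 g

1.066 g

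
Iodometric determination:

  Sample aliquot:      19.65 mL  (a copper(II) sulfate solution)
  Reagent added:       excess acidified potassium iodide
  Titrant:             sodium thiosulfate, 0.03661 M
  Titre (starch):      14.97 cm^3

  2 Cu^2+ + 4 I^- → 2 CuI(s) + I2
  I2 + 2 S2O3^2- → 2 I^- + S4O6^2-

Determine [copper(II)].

n(S2O3^2-) = 0.01497 × 0.03661 = 5.481 × 10^-4 mol
n(I2) = n(S2O3^2-)/2 = 2.740 × 10^-4 mol
From the 2:1 ratio, n(Cu2+) in the aliquot = 2/1 × 2.740 × 10^-4 = 5.481 × 10^-4 mol
[Cu2+] = 5.481 × 10^-4 / 0.01965 = 0.02789 mol/L

0.02789 M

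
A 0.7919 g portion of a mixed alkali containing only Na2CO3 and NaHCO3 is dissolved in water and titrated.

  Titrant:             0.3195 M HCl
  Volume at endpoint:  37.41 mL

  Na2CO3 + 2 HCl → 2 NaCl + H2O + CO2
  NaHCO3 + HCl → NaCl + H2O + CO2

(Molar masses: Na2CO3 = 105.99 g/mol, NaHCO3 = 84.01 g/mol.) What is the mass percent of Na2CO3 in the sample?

45.79 %

n(HCl) = 0.03741 × 0.3195 = 0.01195 mol
Let x = n(Na2CO3), y = n(NaHCO3).
Titrant: 2x + 1y = 0.01195;  mass: 105.99x + 84.01y = 0.7919
Solving, x = 3.421 × 10^-3 mol, y = 5.110 × 10^-3 mol
mass of Na2CO3 = 3.421 × 10^-3 × 105.99 = 0.3626 g
% Na2CO3 = 0.3626 / 0.7919 × 100 = 45.79 %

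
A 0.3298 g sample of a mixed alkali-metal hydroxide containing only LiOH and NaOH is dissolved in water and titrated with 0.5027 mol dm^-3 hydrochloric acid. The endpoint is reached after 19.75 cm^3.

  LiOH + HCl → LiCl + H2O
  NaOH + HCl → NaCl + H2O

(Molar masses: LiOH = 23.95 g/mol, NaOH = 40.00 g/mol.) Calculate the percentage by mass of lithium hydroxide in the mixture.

n(HCl) = 0.01975 × 0.5027 = 9.928 × 10^-3 mol
Let x = n(LiOH), y = n(NaOH).
Titrant: 1x + 1y = 9.928 × 10^-3;  mass: 23.95x + 40.00y = 0.3298
Solving, x = 4.195 × 10^-3 mol, y = 5.733 × 10^-3 mol
mass of LiOH = 4.195 × 10^-3 × 23.95 = 0.1005 g
% LiOH = 0.1005 / 0.3298 × 100 = 30.47 %

30.47 %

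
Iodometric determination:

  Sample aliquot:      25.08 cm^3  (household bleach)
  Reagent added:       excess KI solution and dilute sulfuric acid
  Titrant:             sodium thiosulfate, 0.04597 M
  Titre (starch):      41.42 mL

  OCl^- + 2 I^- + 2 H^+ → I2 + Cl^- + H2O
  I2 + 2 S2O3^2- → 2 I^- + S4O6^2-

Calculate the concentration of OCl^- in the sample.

0.03796 M

n(S2O3^2-) = 0.04142 × 0.04597 = 1.904 × 10^-3 mol
n(I2) = n(S2O3^2-)/2 = 9.520 × 10^-4 mol
n(OCl^-) in the aliquot = 9.520 × 10^-4 mol (1:1 ratio)
[OCl^-] = 9.520 × 10^-4 / 0.02508 = 0.03796 mol/L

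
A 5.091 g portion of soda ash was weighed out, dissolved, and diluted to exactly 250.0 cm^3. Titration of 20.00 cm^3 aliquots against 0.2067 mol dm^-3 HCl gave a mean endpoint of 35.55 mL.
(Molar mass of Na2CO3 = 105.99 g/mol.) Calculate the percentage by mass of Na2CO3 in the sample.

Na2CO3 + 2 HCl → 2 NaCl + H2O + CO2
n(HCl) per titration = 0.03555 × 0.2067 = 7.348 × 10^-3 mol
From the 1:2 ratio, n(Na2CO3) in each aliquot = 1/2 × 7.348 × 10^-3 = 3.674 × 10^-3 mol
n(Na2CO3) in the whole flask = 3.674 × 10^-3 × 250.0/20.00 = 0.04593 mol
mass of Na2CO3 = 0.04593 × 105.99 = 4.868 g
% Na2CO3 = 4.868 / 5.091 × 100 = 95.61 %

95.61 %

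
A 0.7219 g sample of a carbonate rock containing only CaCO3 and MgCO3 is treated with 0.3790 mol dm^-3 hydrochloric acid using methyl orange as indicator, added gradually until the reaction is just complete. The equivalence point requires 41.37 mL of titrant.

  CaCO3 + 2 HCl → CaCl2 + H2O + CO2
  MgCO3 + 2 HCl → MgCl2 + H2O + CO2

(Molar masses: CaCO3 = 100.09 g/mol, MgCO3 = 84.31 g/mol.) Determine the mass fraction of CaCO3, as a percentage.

n(HCl) = 0.04137 × 0.3790 = 0.01568 mol
Let x = n(CaCO3), y = n(MgCO3).
Titrant: 2x + 2y = 0.01568;  mass: 100.09x + 84.31y = 0.7219
Solving, x = 3.862 × 10^-3 mol, y = 3.978 × 10^-3 mol
mass of CaCO3 = 3.862 × 10^-3 × 100.09 = 0.3865 g
% CaCO3 = 0.3865 / 0.7219 × 100 = 53.55 %

53.55 %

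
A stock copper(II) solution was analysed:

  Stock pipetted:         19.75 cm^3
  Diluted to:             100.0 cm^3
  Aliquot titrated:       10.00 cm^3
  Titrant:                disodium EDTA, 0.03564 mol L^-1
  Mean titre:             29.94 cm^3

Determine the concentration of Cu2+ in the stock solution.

Cu^2+ + EDTA^4- → [Cu(EDTA)]^2-
n(EDTA) = 0.02994 × 0.03564 = 1.067 × 10^-3 mol
n(Cu2+) in the aliquot = 1.067 × 10^-3 mol (1:1 ratio)
[Cu2+]_dilute = 1.067 × 10^-3 / 0.01000 = 0.1067 mol/L
Dilution factor = 100.0 / 19.75 = 5.063
[Cu2+]_stock = 0.1067 × 5.063 = 0.5403 mol/L

0.5403 mol/L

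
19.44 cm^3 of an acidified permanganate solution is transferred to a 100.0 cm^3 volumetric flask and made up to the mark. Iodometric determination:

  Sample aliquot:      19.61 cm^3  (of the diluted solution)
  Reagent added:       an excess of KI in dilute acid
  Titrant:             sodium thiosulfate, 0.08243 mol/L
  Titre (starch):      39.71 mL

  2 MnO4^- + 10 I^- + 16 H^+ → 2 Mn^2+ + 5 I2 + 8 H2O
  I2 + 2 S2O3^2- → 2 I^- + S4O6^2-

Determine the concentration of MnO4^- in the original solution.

0.1717 mol/L

n(S2O3^2-) = 0.03971 × 0.08243 = 3.273 × 10^-3 mol
n(I2) = n(S2O3^2-)/2 = 1.637 × 10^-3 mol
From the 2:5 ratio, n(MnO4^-) in the aliquot = 2/5 × 1.637 × 10^-3 = 6.547 × 10^-4 mol
[MnO4^-]_dilute = 6.547 × 10^-4 / 0.01961 = 0.03338 mol/L
[MnO4^-]_original = 0.03338 × 100.0/19.44 = 0.1717 mol/L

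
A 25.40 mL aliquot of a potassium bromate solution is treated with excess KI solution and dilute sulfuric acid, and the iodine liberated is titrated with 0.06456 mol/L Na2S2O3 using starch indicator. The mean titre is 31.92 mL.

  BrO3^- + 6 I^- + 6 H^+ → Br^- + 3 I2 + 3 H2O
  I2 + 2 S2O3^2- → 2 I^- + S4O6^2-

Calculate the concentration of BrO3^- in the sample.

n(S2O3^2-) = 0.03192 × 0.06456 = 2.061 × 10^-3 mol
n(I2) = n(S2O3^2-)/2 = 1.030 × 10^-3 mol
From the 1:3 ratio, n(BrO3^-) in the aliquot = 1/3 × 1.030 × 10^-3 = 3.435 × 10^-4 mol
[BrO3^-] = 3.435 × 10^-4 / 0.02540 = 0.01352 mol/L

0.01352 mol/L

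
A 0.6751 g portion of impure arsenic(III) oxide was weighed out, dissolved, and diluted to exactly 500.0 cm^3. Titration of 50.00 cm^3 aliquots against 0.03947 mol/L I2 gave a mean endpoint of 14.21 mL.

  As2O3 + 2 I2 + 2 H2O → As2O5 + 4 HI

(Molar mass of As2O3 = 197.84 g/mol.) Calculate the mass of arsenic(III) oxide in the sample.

n(I2) per titration = 0.01421 × 0.03947 = 5.609 × 10^-4 mol
From the 1:2 ratio, n(As2O3) in each aliquot = 1/2 × 5.609 × 10^-4 = 2.804 × 10^-4 mol
n(As2O3) in the whole flask = 2.804 × 10^-4 × 500.0/50.00 = 2.804 × 10^-3 mol
mass of As2O3 = 2.804 × 10^-3 × 197.84 = 0.5548 g

0.5548 g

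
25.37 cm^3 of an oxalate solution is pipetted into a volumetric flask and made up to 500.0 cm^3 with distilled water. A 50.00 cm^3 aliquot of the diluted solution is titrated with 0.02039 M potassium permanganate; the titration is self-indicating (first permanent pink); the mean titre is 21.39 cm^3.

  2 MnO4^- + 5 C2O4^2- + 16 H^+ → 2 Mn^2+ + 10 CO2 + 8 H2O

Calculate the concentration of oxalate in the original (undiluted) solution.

0.4298 M

n(KMnO4) = 0.02139 × 0.02039 = 4.361 × 10^-4 mol
From the 5:2 ratio, n(C2O4^2-) in the aliquot = 5/2 × 4.361 × 10^-4 = 1.090 × 10^-3 mol
[C2O4^2-]_dilute = 1.090 × 10^-3 / 0.05000 = 0.02181 mol/L
Dilution factor = 500.0 / 25.37 = 19.71
[C2O4^2-]_stock = 0.02181 × 19.71 = 0.4298 mol/L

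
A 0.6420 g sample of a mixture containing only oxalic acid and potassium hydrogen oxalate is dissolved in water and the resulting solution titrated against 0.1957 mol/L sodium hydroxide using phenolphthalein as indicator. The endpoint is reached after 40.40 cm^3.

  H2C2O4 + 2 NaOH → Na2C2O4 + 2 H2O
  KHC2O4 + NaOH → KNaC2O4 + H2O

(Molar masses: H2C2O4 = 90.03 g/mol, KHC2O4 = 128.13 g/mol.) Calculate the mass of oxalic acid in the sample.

n(NaOH) = 0.04040 × 0.1957 = 7.906 × 10^-3 mol
Let x = n(H2C2O4), y = n(KHC2O4).
Titrant: 2x + 1y = 7.906 × 10^-3;  mass: 90.03x + 128.13y = 0.6420
Solving, x = 2.232 × 10^-3 mol, y = 3.442 × 10^-3 mol
mass of H2C2O4 = 2.232 × 10^-3 × 90.03 = 0.2010 g

0.2010 g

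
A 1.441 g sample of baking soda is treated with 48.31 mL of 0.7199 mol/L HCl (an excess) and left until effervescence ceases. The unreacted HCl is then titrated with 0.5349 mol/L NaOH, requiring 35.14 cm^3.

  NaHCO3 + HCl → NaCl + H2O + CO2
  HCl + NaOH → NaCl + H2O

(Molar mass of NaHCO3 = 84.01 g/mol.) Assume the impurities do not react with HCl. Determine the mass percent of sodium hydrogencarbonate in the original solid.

n(HCl) added = 0.04831 × 0.7199 = 0.03478 mol
n(NaOH) used in back-titration = 0.03514 × 0.5349 = 0.01880 mol
n(HCl) left over = 0.01880 mol (1:1 ratio)
n(HCl) consumed by analyte = 0.03478 − 0.01880 = 0.01598 mol
n(NaHCO3) = 0.01598 mol (1:1 ratio)
mass of NaHCO3 = 0.01598 × 84.01 = 1.343 g
% NaHCO3 = 1.343 / 1.441 × 100 = 93.17 %

93.17 %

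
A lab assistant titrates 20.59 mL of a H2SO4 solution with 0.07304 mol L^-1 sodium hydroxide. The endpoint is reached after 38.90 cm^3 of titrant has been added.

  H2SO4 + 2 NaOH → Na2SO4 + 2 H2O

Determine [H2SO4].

0.06900 mol/L

n(NaOH) = 0.03890 L × 0.07304 mol/L = 2.841 × 10^-3 mol
From the 1:2 mole ratio, n(H2SO4) = 1/2 × 2.841 × 10^-3 = 1.421 × 10^-3 mol
[H2SO4] = 1.421 × 10^-3 mol / 0.02059 L = 0.06900 mol/L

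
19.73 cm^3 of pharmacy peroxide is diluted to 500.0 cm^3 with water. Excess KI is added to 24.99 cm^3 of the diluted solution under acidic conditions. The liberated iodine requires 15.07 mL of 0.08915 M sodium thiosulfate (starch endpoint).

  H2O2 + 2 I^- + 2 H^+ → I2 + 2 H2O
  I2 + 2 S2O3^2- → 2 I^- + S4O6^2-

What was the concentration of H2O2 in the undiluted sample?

n(S2O3^2-) = 0.01507 × 0.08915 = 1.343 × 10^-3 mol
n(I2) = n(S2O3^2-)/2 = 6.717 × 10^-4 mol
n(H2O2) in the aliquot = 6.717 × 10^-4 mol (1:1 ratio)
[H2O2]_dilute = 6.717 × 10^-4 / 0.02499 = 0.02688 mol/L
[H2O2]_original = 0.02688 × 500.0/19.73 = 0.6812 mol/L

0.6812 M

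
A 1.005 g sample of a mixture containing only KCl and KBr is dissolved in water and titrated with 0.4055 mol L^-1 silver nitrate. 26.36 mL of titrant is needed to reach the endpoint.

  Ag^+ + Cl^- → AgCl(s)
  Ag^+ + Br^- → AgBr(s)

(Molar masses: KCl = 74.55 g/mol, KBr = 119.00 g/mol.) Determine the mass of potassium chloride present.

0.4478 g

n(AgNO3) = 0.02636 × 0.4055 = 0.01069 mol
Let x = n(KCl), y = n(KBr).
Titrant: 1x + 1y = 0.01069;  mass: 74.55x + 119.00y = 1.005
Solving, x = 6.006 × 10^-3 mol, y = 4.682 × 10^-3 mol
mass of KCl = 6.006 × 10^-3 × 74.55 = 0.4478 g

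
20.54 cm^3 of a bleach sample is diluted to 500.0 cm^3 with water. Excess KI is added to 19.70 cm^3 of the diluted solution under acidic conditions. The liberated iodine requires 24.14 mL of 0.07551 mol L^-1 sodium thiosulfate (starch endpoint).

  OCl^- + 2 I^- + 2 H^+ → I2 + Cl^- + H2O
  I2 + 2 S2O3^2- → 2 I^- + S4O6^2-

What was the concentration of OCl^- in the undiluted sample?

n(S2O3^2-) = 0.02414 × 0.07551 = 1.823 × 10^-3 mol
n(I2) = n(S2O3^2-)/2 = 9.114 × 10^-4 mol
n(OCl^-) in the aliquot = 9.114 × 10^-4 mol (1:1 ratio)
[OCl^-]_dilute = 9.114 × 10^-4 / 0.01970 = 0.04626 mol/L
[OCl^-]_original = 0.04626 × 500.0/20.54 = 1.126 mol/L

1.126 mol/L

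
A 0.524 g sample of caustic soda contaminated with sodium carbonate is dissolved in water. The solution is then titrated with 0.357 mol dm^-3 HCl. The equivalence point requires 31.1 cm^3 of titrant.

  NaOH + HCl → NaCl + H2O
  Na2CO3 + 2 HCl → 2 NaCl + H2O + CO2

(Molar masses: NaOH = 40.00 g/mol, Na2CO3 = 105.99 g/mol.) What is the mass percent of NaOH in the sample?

n(HCl) = 0.0311 × 0.357 = 0.0111 mol
Let x = n(NaOH), y = n(Na2CO3).
Titrant: 1x + 2y = 0.0111;  mass: 40.00x + 105.99y = 0.524
Solving, x = 4.95 × 10^-3 mol, y = 3.07 × 10^-3 mol
mass of NaOH = 4.95 × 10^-3 × 40.00 = 0.198 g
% NaOH = 0.198 / 0.524 × 100 = 37.8 %

37.8 %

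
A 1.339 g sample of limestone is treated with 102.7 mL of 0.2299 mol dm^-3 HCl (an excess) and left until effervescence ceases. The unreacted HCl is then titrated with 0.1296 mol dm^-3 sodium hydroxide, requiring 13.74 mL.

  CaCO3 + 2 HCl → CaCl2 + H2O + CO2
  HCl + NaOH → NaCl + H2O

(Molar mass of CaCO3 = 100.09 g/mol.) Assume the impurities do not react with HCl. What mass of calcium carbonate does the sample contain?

n(HCl) added = 0.1027 × 0.2299 = 0.02361 mol
n(NaOH) used in back-titration = 0.01374 × 0.1296 = 1.781 × 10^-3 mol
n(HCl) left over = 1.781 × 10^-3 mol (1:1 ratio)
n(HCl) consumed by analyte = 0.02361 − 1.781 × 10^-3 = 0.02183 mol
From the 1:2 ratio, n(CaCO3) = 1/2 × 0.02183 = 0.01092 mol
mass of CaCO3 = 0.01092 × 100.09 = 1.092 g

1.092 g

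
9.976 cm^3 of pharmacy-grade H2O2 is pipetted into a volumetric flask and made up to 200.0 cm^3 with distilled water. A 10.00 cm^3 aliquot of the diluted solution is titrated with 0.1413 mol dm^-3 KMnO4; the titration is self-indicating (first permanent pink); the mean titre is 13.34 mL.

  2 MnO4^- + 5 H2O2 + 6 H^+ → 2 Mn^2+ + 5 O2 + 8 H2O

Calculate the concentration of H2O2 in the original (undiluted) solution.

n(KMnO4) = 0.01334 × 0.1413 = 1.885 × 10^-3 mol
From the 5:2 ratio, n(H2O2) in the aliquot = 5/2 × 1.885 × 10^-3 = 4.712 × 10^-3 mol
[H2O2]_dilute = 4.712 × 10^-3 / 0.01000 = 0.4712 mol/L
Dilution factor = 200.0 / 9.976 = 20.05
[H2O2]_stock = 0.4712 × 20.05 = 9.447 mol/L

9.447 mol/L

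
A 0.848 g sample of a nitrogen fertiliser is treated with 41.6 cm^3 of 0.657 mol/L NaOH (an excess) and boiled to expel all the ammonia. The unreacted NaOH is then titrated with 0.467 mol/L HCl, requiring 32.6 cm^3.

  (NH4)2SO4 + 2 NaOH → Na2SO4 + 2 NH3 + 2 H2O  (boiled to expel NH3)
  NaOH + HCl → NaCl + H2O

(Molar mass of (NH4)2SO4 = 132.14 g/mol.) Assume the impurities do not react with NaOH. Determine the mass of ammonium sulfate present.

n(NaOH) added = 0.0416 × 0.657 = 0.0273 mol
n(HCl) used in back-titration = 0.0326 × 0.467 = 0.0152 mol
n(NaOH) left over = 0.0152 mol (1:1 ratio)
n(NaOH) consumed by analyte = 0.0273 − 0.0152 = 0.0121 mol
From the 1:2 ratio, n((NH4)2SO4) = 1/2 × 0.0121 = 6.05 × 10^-3 mol
mass of (NH4)2SO4 = 6.05 × 10^-3 × 132.14 = 0.800 g

0.800 g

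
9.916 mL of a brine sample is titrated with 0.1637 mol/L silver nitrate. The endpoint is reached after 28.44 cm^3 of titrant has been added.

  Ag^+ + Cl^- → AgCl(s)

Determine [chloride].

n(AgNO3) = 0.02844 L × 0.1637 mol/L = 4.656 × 10^-3 mol
n(Cl-) = 4.656 × 10^-3 mol (1:1 mole ratio)
[Cl-] = 4.656 × 10^-3 mol / 0.009916 L = 0.4695 mol/L

0.4695 mol/L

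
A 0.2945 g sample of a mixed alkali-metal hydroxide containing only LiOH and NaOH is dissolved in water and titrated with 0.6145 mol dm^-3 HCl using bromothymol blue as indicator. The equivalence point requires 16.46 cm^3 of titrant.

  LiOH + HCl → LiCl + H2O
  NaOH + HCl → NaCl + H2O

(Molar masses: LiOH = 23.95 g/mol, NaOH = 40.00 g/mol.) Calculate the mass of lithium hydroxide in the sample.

n(HCl) = 0.01646 × 0.6145 = 0.01011 mol
Let x = n(LiOH), y = n(NaOH).
Titrant: 1x + 1y = 0.01011;  mass: 23.95x + 40.00y = 0.2945
Solving, x = 6.859 × 10^-3 mol, y = 3.256 × 10^-3 mol
mass of LiOH = 6.859 × 10^-3 × 23.95 = 0.1643 g

0.1643 g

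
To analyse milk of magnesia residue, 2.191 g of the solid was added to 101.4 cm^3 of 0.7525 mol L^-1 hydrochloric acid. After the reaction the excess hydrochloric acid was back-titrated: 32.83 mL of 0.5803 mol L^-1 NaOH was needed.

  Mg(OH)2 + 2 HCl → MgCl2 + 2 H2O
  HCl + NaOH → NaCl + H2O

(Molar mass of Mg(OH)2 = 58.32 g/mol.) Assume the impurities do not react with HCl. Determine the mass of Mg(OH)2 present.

n(HCl) added = 0.1014 × 0.7525 = 0.07630 mol
n(NaOH) used in back-titration = 0.03283 × 0.5803 = 0.01905 mol
n(HCl) left over = 0.01905 mol (1:1 ratio)
n(HCl) consumed by analyte = 0.07630 − 0.01905 = 0.05725 mol
From the 1:2 ratio, n(Mg(OH)2) = 1/2 × 0.05725 = 0.02863 mol
mass of Mg(OH)2 = 0.02863 × 58.32 = 1.669 g

1.669 g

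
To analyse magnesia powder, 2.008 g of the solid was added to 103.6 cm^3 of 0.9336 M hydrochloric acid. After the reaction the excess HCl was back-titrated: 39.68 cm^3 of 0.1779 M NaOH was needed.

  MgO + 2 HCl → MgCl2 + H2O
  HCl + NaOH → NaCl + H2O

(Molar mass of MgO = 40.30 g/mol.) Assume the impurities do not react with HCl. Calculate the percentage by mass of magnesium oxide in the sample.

n(HCl) added = 0.1036 × 0.9336 = 0.09672 mol
n(NaOH) used in back-titration = 0.03968 × 0.1779 = 7.059 × 10^-3 mol
n(HCl) left over = 7.059 × 10^-3 mol (1:1 ratio)
n(HCl) consumed by analyte = 0.09672 − 7.059 × 10^-3 = 0.08966 mol
From the 1:2 ratio, n(MgO) = 1/2 × 0.08966 = 0.04483 mol
mass of MgO = 0.04483 × 40.30 = 1.807 g
% MgO = 1.807 / 2.008 × 100 = 89.97 %

89.97 %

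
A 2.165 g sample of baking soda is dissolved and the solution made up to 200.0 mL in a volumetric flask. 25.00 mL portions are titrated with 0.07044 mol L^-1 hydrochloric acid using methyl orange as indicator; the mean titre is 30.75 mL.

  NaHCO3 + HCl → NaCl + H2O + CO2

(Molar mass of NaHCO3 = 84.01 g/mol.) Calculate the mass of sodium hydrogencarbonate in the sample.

n(HCl) per titration = 0.03075 × 0.07044 = 2.166 × 10^-3 mol
n(NaHCO3) in each aliquot = 2.166 × 10^-3 mol (1:1 ratio)
n(NaHCO3) in the whole flask = 2.166 × 10^-3 × 200.0/25.00 = 0.01733 mol
mass of NaHCO3 = 0.01733 × 84.01 = 1.456 g

1.456 g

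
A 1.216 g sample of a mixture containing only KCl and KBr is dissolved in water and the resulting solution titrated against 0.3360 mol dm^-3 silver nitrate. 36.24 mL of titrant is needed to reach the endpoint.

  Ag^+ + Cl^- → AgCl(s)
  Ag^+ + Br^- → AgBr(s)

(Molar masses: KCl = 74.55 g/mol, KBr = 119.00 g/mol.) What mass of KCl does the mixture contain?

0.3908 g

n(AgNO3) = 0.03624 × 0.3360 = 0.01218 mol
Let x = n(KCl), y = n(KBr).
Titrant: 1x + 1y = 0.01218;  mass: 74.55x + 119.00y = 1.216
Solving, x = 5.242 × 10^-3 mol, y = 6.934 × 10^-3 mol
mass of KCl = 5.242 × 10^-3 × 74.55 = 0.3908 g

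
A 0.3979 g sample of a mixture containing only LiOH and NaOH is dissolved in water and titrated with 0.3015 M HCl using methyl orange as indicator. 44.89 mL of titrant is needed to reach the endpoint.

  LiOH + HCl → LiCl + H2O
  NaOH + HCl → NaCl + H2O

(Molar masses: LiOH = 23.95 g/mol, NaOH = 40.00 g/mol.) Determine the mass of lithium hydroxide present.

n(HCl) = 0.04489 × 0.3015 = 0.01353 mol
Let x = n(LiOH), y = n(NaOH).
Titrant: 1x + 1y = 0.01353;  mass: 23.95x + 40.00y = 0.3979
Solving, x = 8.939 × 10^-3 mol, y = 4.595 × 10^-3 mol
mass of LiOH = 8.939 × 10^-3 × 23.95 = 0.2141 g

0.2141 g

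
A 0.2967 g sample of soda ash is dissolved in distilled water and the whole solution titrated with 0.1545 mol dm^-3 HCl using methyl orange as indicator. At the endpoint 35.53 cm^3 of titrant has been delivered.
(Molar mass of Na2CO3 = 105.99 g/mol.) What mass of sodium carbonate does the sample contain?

Na2CO3 + 2 HCl → 2 NaCl + H2O + CO2
n(HCl) = 0.03553 L × 0.1545 mol/L = 5.489 × 10^-3 mol
From the 1:2 ratio, n(Na2CO3) = 1/2 × 5.489 × 10^-3 = 2.745 × 10^-3 mol
mass of Na2CO3 = 2.745 × 10^-3 × 105.99 g/mol = 0.2909 g

0.2909 g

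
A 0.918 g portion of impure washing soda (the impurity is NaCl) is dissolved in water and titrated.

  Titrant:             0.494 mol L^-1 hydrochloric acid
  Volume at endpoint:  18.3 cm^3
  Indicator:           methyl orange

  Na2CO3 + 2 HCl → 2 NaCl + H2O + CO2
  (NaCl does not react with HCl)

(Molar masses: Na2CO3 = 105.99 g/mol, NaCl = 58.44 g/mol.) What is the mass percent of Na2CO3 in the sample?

52.2 %

n(HCl) = 0.0183 × 0.494 = 9.04 × 10^-3 mol
Let x = n(Na2CO3), y = n(NaCl).
Titrant: 2x = 9.04 × 10^-3;  mass: 105.99x + 58.44y = 0.918
Solving, x = 4.52 × 10^-3 mol, y = 7.51 × 10^-3 mol
mass of Na2CO3 = 4.52 × 10^-3 × 105.99 = 0.479 g
% Na2CO3 = 0.479 / 0.918 × 100 = 52.2 %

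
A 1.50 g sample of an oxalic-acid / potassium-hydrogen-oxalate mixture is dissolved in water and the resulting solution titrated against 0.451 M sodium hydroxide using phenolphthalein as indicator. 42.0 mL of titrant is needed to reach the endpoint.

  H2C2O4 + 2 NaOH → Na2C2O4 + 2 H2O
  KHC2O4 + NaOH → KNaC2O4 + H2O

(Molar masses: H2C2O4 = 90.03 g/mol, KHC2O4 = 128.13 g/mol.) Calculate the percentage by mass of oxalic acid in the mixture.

33.5 %

n(NaOH) = 0.0420 × 0.451 = 0.0189 mol
Let x = n(H2C2O4), y = n(KHC2O4).
Titrant: 2x + 1y = 0.0189;  mass: 90.03x + 128.13y = 1.50
Solving, x = 5.58 × 10^-3 mol, y = 7.79 × 10^-3 mol
mass of H2C2O4 = 5.58 × 10^-3 × 90.03 = 0.502 g
% H2C2O4 = 0.502 / 1.50 × 100 = 33.5 %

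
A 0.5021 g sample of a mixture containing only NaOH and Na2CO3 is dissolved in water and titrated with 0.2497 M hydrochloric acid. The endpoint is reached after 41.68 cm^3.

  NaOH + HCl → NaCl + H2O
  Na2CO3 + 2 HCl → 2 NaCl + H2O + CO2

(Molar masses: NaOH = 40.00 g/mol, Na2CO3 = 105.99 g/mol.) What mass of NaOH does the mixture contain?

0.1522 g

n(HCl) = 0.04168 × 0.2497 = 0.01041 mol
Let x = n(NaOH), y = n(Na2CO3).
Titrant: 1x + 2y = 0.01041;  mass: 40.00x + 105.99y = 0.5021
Solving, x = 3.805 × 10^-3 mol, y = 3.301 × 10^-3 mol
mass of NaOH = 3.805 × 10^-3 × 40.00 = 0.1522 g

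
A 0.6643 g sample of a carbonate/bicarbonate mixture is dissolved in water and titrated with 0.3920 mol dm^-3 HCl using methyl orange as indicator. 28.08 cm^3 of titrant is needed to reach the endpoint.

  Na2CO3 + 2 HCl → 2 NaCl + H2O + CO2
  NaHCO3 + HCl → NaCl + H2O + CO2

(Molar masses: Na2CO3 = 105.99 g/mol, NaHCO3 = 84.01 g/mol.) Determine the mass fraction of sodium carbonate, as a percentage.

66.99 %

n(HCl) = 0.02808 × 0.3920 = 0.01101 mol
Let x = n(Na2CO3), y = n(NaHCO3).
Titrant: 2x + 1y = 0.01101;  mass: 105.99x + 84.01y = 0.6643
Solving, x = 4.198 × 10^-3 mol, y = 2.611 × 10^-3 mol
mass of Na2CO3 = 4.198 × 10^-3 × 105.99 = 0.4450 g
% Na2CO3 = 0.4450 / 0.6643 × 100 = 66.99 %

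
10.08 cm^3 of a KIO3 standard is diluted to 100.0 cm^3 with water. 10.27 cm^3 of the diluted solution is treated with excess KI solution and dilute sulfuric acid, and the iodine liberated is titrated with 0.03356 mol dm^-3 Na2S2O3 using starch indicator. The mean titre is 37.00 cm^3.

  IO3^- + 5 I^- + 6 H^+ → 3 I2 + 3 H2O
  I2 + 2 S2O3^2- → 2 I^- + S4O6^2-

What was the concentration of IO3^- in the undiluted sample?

0.1999 mol/L

n(S2O3^2-) = 0.03700 × 0.03356 = 1.242 × 10^-3 mol
n(I2) = n(S2O3^2-)/2 = 6.209 × 10^-4 mol
From the 1:3 ratio, n(IO3^-) in the aliquot = 1/3 × 6.209 × 10^-4 = 2.070 × 10^-4 mol
[IO3^-]_dilute = 2.070 × 10^-4 / 0.01027 = 0.02015 mol/L
[IO3^-]_original = 0.02015 × 100.0/10.08 = 0.1999 mol/L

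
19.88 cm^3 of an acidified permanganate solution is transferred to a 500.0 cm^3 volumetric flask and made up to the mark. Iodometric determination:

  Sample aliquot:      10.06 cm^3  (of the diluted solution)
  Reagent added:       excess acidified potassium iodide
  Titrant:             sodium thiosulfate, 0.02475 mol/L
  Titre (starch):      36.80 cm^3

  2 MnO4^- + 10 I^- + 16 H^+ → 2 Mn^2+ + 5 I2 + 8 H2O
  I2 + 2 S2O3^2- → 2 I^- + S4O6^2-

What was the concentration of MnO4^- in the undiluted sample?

n(S2O3^2-) = 0.03680 × 0.02475 = 9.108 × 10^-4 mol
n(I2) = n(S2O3^2-)/2 = 4.554 × 10^-4 mol
From the 2:5 ratio, n(MnO4^-) in the aliquot = 2/5 × 4.554 × 10^-4 = 1.822 × 10^-4 mol
[MnO4^-]_dilute = 1.822 × 10^-4 / 0.01006 = 0.01811 mol/L
[MnO4^-]_original = 0.01811 × 500.0/19.88 = 0.4554 mol/L

0.4554 mol/L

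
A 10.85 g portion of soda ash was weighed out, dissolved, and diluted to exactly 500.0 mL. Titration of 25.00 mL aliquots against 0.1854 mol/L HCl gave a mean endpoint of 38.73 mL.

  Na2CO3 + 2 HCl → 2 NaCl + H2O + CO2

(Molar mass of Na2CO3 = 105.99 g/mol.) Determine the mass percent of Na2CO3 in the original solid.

70.14 %

n(HCl) per titration = 0.03873 × 0.1854 = 7.181 × 10^-3 mol
From the 1:2 ratio, n(Na2CO3) in each aliquot = 1/2 × 7.181 × 10^-3 = 3.590 × 10^-3 mol
n(Na2CO3) in the whole flask = 3.590 × 10^-3 × 500.0/25.00 = 0.07181 mol
mass of Na2CO3 = 0.07181 × 105.99 = 7.611 g
% Na2CO3 = 7.611 / 10.85 × 100 = 70.14 %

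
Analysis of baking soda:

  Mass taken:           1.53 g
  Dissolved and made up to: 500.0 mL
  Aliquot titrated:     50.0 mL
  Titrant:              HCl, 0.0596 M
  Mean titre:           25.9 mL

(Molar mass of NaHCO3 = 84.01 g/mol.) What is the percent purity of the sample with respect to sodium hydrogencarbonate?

NaHCO3 + HCl → NaCl + H2O + CO2
n(HCl) per titration = 0.0259 × 0.0596 = 1.54 × 10^-3 mol
n(NaHCO3) in each aliquot = 1.54 × 10^-3 mol (1:1 ratio)
n(NaHCO3) in the whole flask = 1.54 × 10^-3 × 500.0/50.0 = 0.0154 mol
mass of NaHCO3 = 0.0154 × 84.01 = 1.30 g
% NaHCO3 = 1.30 / 1.53 × 100 = 84.8 %

84.8 %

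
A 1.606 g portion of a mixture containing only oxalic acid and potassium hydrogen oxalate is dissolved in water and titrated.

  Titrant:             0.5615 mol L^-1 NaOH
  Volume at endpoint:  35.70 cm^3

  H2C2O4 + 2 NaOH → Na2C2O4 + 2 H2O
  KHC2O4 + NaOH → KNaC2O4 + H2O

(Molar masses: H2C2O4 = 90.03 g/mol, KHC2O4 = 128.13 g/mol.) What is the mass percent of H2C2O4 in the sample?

32.46 %

n(NaOH) = 0.03570 × 0.5615 = 0.02005 mol
Let x = n(H2C2O4), y = n(KHC2O4).
Titrant: 2x + 1y = 0.02005;  mass: 90.03x + 128.13y = 1.606
Solving, x = 5.790 × 10^-3 mol, y = 8.466 × 10^-3 mol
mass of H2C2O4 = 5.790 × 10^-3 × 90.03 = 0.5213 g
% H2C2O4 = 0.5213 / 1.606 × 100 = 32.46 %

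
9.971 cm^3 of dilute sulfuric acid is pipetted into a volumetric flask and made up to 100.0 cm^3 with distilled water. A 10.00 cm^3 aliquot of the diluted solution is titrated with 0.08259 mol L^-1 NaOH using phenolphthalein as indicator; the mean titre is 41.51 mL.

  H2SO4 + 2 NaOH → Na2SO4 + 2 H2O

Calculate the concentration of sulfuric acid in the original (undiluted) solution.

1.719 mol/L

n(NaOH) = 0.04151 × 0.08259 = 3.428 × 10^-3 mol
From the 1:2 ratio, n(H2SO4) in the aliquot = 1/2 × 3.428 × 10^-3 = 1.714 × 10^-3 mol
[H2SO4]_dilute = 1.714 × 10^-3 / 0.01000 = 0.1714 mol/L
Dilution factor = 100.0 / 9.971 = 10.03
[H2SO4]_stock = 0.1714 × 10.03 = 1.719 mol/L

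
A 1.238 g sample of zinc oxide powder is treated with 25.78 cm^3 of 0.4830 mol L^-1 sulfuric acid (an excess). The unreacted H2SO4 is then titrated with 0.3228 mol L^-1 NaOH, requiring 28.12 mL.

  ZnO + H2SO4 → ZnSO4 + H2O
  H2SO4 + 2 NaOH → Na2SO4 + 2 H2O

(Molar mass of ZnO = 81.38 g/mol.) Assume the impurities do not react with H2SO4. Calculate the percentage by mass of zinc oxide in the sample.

52.02 %

n(H2SO4) added = 0.02578 × 0.4830 = 0.01245 mol
n(NaOH) used in back-titration = 0.02812 × 0.3228 = 9.077 × 10^-3 mol
From the 1:2 ratio, n(H2SO4) left over = 1/2 × 9.077 × 10^-3 = 4.539 × 10^-3 mol
n(H2SO4) consumed by analyte = 0.01245 − 4.539 × 10^-3 = 7.913 × 10^-3 mol
n(ZnO) = 7.913 × 10^-3 mol (1:1 ratio)
mass of ZnO = 7.913 × 10^-3 × 81.38 = 0.6440 g
% ZnO = 0.6440 / 1.238 × 100 = 52.02 %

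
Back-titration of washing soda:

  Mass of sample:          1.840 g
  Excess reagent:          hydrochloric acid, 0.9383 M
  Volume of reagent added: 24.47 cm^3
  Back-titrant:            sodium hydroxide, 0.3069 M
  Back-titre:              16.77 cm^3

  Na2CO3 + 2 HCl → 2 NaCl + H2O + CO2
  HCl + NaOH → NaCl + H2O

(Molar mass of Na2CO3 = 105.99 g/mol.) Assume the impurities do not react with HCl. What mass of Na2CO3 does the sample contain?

0.9440 g

n(HCl) added = 0.02447 × 0.9383 = 0.02296 mol
n(NaOH) used in back-titration = 0.01677 × 0.3069 = 5.147 × 10^-3 mol
n(HCl) left over = 5.147 × 10^-3 mol (1:1 ratio)
n(HCl) consumed by analyte = 0.02296 − 5.147 × 10^-3 = 0.01781 mol
From the 1:2 ratio, n(Na2CO3) = 1/2 × 0.01781 = 8.907 × 10^-3 mol
mass of Na2CO3 = 8.907 × 10^-3 × 105.99 = 0.9440 g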